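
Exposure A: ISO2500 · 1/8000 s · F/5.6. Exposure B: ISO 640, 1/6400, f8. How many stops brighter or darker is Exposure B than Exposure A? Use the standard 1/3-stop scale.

Aperture: f/5.6 → f/6.3 → f/7.1 → f/8 — 1 stop stopped down (darker).
Shutter speed: 1/8000 → 1/6400 — 1/3 stop longer (brighter).
ISO: 2500 → 2000 → 1600 → 1250 → 1000 → 800 → 640 — 2 stops lower (darker).
Net: −1 +1/3 −2 = −2 2/3 stops.

2 2/3 stops darker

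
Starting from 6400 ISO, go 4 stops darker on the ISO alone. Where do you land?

ISO 400

ISO: 6400 → 3200 → 1600 → 800 → 400 — 4 stops lower (darker).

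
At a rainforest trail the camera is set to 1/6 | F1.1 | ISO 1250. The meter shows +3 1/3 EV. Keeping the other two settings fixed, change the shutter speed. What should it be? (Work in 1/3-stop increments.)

Overexposed by 3 1/3 stops → need 3 1/3 stops darker.
Shutter speed: 1/6 → 1/8 → 1/10 → 1/13 → 1/15 → 1/20 → 1/25 → 1/30 → 1/40 → 1/50 → 1/60.

1/60s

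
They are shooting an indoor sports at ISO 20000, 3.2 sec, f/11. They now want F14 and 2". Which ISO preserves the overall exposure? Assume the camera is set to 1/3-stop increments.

Aperture: f/11 → f/13 → f/14 — 2/3 stop smaller aperture (darker).
Shutter speed: 3.2 → 2.5 → 2 — 2/3 stop faster (darker).
Net change so far: 1 1/3 stops darker. Offset with the ISO: 20000 → 25600 → 32000 → 40000 → 51200.

ISO 51200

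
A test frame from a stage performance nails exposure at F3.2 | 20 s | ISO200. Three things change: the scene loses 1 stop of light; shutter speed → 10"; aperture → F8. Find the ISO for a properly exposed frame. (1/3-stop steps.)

ISO 5000

Scene light: 1 stop darker.
Shutter speed: 20 → 15 → 13 → 10 — 1 stop faster (darker).
Aperture: f/3.2 → f/3.5 → f/4 → f/4.5 → f/5 → f/5.6 → f/6.3 → f/7.1 → f/8 — 2 2/3 stops stopped down (darker).
Net so far: 4 2/3 stops darker. ISO: 200 → 250 → 320 → 400 → 500 → 640 → 800 → 1000 → 1250 → 1600 → 2000 → 2500 → 3200 → 4000 → 5000.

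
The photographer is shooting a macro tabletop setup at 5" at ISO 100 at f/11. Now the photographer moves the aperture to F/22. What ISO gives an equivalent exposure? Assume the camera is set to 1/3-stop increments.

ISO 400

Aperture: f/11 → f/13 → f/14 → f/16 → f/18 → f/20 → f/22 — 2 stops stopped down (darker).
Need 2 stops brighter from the ISO: 100 → 125 → 160 → 200 → 250 → 320 → 400.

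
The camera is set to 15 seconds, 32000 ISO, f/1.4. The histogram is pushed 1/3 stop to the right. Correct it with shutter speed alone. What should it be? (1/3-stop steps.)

13 s

Overexposed by 1/3 stop → need 1/3 stop darker.
Shutter speed: 15 → 13.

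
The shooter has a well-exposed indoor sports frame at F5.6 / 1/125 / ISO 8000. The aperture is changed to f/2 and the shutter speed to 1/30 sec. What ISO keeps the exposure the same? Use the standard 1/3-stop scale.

Aperture: f/5.6 → f/5 → f/4.5 → f/4 → f/3.5 → f/3.2 → f/2.8 → f/2.5 → f/2.2 → f/2 — 3 stops opened up (brighter).
Shutter speed: 1/125 → 1/100 → 1/80 → 1/60 → 1/50 → 1/40 → 1/30 — 2 stops longer (brighter).
Net change so far: 5 stops brighter. Offset with the ISO: 8000 → 6400 → 5000 → 4000 → 3200 → 2500 → 2000 → 1600 → 1250 → 1000 → 800 → 640 → 500 → 400 → 320 → 250.

ISO 250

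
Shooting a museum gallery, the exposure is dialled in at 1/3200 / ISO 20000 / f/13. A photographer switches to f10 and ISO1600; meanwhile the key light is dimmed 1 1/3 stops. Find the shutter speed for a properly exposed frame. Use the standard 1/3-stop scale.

Scene light: 1 1/3 stops darker.
Aperture: f/13 → f/11 → f/10 — 2/3 stop wider (brighter).
ISO: 20000 → 16000 → 12800 → 10000 → 8000 → 6400 → 5000 → 4000 → 3200 → 2500 → 2000 → 1600 — 3 2/3 stops lower (darker).
Net so far: 4 1/3 stops darker. Shutter speed: 1/3200 → 1/2500 → 1/2000 → 1/1600 → 1/1250 → 1/1000 → 1/800 → 1/640 → 1/500 → 1/400 → 1/320 → 1/250 → 1/200 → 1/160.

1/160s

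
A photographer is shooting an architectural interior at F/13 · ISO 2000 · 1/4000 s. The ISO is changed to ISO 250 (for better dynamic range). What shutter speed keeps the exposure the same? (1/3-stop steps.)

ISO: 2000 → 1600 → 1250 → 1000 → 800 → 640 → 500 → 400 → 320 → 250 — 3 stops dropped (darker).
Need 3 stops brighter from the shutter speed: 1/4000 → 1/3200 → 1/2500 → 1/2000 → 1/1600 → 1/1250 → 1/1000 → 1/800 → 1/640 → 1/500.

1/500s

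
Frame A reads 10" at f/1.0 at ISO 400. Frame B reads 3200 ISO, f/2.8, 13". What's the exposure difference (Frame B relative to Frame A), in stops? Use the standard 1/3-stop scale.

Aperture: f/1.0 → f/1.1 → f/1.2 → f/1.4 → f/1.6 → f/1.8 → f/2 → f/2.2 → f/2.5 → f/2.8 — 3 stops stopped down (darker).
Shutter speed: 10 → 13 — 1/3 stop slower (brighter).
ISO: 400 → 500 → 640 → 800 → 1000 → 1250 → 1600 → 2000 → 2500 → 3200 — 3 stops raised (brighter).
Net: −3 +1/3 +3 = +1/3 stops.

1/3 stop brighter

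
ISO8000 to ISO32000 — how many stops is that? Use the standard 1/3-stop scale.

8000 → 10000 → 12800 → 16000 → 20000 → 25600 → 32000 — count the steps: 6 third-stops = 2 stops.

2 stops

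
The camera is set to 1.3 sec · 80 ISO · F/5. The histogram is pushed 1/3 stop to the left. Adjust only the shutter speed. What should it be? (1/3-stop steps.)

Underexposed by 1/3 stop → need 1/3 stop brighter.
Shutter speed: 1.3 → 1.6.

1.6 s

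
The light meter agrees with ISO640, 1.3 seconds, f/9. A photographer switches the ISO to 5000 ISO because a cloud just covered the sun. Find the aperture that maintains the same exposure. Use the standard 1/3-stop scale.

ISO: 640 → 800 → 1000 → 1250 → 1600 → 2000 → 2500 → 3200 → 4000 → 5000 — 3 stops higher (brighter).
Need 3 stops darker from the aperture: f/9 → f/10 → f/11 → f/13 → f/14 → f/16 → f/18 → f/20 → f/22 → f/25.

f/25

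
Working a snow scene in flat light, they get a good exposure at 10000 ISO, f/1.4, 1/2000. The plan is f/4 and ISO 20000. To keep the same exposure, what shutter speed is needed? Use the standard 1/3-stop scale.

Aperture: f/1.4 → f/1.6 → f/1.8 → f/2 → f/2.2 → f/2.5 → f/2.8 → f/3.2 → f/3.5 → f/4 — 3 stops smaller aperture (darker).
ISO: 10000 → 12800 → 16000 → 20000 — 1 stop raised (brighter).
Net change so far: 2 stops darker. Offset with the shutter speed: 1/2000 → 1/1600 → 1/1250 → 1/1000 → 1/800 → 1/640 → 1/500.

1/500s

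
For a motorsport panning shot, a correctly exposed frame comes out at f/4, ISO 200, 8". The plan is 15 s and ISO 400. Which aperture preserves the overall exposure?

f/8

Shutter speed: 8 → 15 — 1 stop slower (brighter).
ISO: 200 → 400 — 1 stop higher (brighter).
Net change so far: 2 stops brighter. Offset with the aperture: f/4 → f/5.6 → f/8.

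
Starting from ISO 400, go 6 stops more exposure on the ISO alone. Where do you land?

ISO: 400 → 800 → 1600 → 3200 → 6400 → 12800 → 25600 — 6 stops higher (brighter).

ISO 25600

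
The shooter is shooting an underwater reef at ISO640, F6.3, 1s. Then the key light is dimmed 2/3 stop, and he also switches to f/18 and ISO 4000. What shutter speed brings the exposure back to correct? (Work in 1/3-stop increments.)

Scene light: 2/3 stop darker.
Aperture: f/6.3 → f/7.1 → f/8 → f/9 → f/10 → f/11 → f/13 → f/14 → f/16 → f/18 — 3 stops narrower (darker).
ISO: 640 → 800 → 1000 → 1250 → 1600 → 2000 → 2500 → 3200 → 4000 — 2 2/3 stops higher (brighter).
Net so far: 1 stop darker. Shutter speed: 1 → 1.3 → 1.6 → 2.

2 s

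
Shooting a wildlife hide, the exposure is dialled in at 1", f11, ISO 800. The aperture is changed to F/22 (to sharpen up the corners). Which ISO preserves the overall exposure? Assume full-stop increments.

ISO 3200

Aperture: f/11 → f/16 → f/22 — 2 stops stopped down (darker).
Need 2 stops brighter from the ISO: 800 → 1600 → 3200.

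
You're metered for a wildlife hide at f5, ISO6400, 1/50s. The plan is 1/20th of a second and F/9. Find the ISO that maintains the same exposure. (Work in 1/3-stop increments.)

Shutter speed: 1/50 → 1/40 → 1/30 → 1/25 → 1/20 — 1 1/3 stops slower (brighter).
Aperture: f/5 → f/5.6 → f/6.3 → f/7.1 → f/8 → f/9 — 1 2/3 stops smaller aperture (darker).
Net change so far: 1/3 stop darker. Offset with the ISO: 6400 → 8000.

ISO 8000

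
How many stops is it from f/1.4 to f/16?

f/1.4 → f/2 → f/2.8 → f/4 → f/5.6 → f/8 → f/11 → f/16 — count the steps: 7 stops.

7 stops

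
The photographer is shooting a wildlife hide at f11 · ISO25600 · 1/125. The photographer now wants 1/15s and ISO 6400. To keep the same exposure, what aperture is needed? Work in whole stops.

Shutter speed: 1/125 → 1/60 → 1/30 → 1/15 — 3 stops longer (brighter).
ISO: 25600 → 12800 → 6400 — 2 stops dropped (darker).
Net change so far: 1 stop brighter. Offset with the aperture: f/11 → f/16.

f/16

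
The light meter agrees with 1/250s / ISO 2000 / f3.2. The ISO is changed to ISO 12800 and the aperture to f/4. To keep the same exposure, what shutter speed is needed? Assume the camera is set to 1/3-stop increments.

1/1000s

ISO: 2000 → 2500 → 3200 → 4000 → 5000 → 6400 → 8000 → 10000 → 12800 — 2 2/3 stops higher (brighter).
Aperture: f/3.2 → f/3.5 → f/4 — 2/3 stop stopped down (darker).
Net change so far: 2 stops brighter. Offset with the shutter speed: 1/250 → 1/320 → 1/400 → 1/500 → 1/640 → 1/800 → 1/1000.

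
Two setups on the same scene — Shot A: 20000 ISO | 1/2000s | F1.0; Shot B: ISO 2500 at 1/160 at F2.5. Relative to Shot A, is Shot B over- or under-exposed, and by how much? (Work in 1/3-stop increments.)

Aperture: f/1.0 → f/1.1 → f/1.2 → f/1.4 → f/1.6 → f/1.8 → f/2 → f/2.2 → f/2.5 — 2 2/3 stops smaller aperture (darker).
Shutter speed: 1/2000 → 1/1600 → 1/1250 → 1/1000 → 1/800 → 1/640 → 1/500 → 1/400 → 1/320 → 1/250 → 1/200 → 1/160 — 3 2/3 stops slower (brighter).
ISO: 20000 → 16000 → 12800 → 10000 → 8000 → 6400 → 5000 → 4000 → 3200 → 2500 — 3 stops dropped (darker).
Net: −2 2/3 +3 2/3 −3 = −2 stops.

2 stops darker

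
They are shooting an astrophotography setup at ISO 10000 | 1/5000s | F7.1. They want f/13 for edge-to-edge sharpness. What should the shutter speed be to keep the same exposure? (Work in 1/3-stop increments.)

1/1600s

Aperture: f/7.1 → f/8 → f/9 → f/10 → f/11 → f/13 — 1 2/3 stops stopped down (darker).
Need 1 2/3 stops brighter from the shutter speed: 1/5000 → 1/4000 → 1/3200 → 1/2500 → 1/2000 → 1/1600.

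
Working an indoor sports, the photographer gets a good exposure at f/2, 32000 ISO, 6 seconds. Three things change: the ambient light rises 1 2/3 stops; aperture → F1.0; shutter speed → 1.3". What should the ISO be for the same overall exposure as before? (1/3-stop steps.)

ISO 12800

Scene light: 1 2/3 stops brighter.
Aperture: f/2 → f/1.8 → f/1.6 → f/1.4 → f/1.2 → f/1.1 → f/1.0 — 2 stops wider (brighter).
Shutter speed: 6 → 5 → 4 → 3.2 → 2.5 → 2 → 1.6 → 1.3 — 2 1/3 stops faster (darker).
Net so far: 1 1/3 stops brighter. ISO: 32000 → 25600 → 20000 → 16000 → 12800.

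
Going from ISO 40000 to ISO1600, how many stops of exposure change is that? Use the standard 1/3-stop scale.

4 2/3 stops

40000 → 32000 → 25600 → 20000 → 16000 → 12800 → 10000 → 8000 → 6400 → 5000 → 4000 → 3200 → 2500 → 2000 → 1600 — count the steps: 14 third-stops = 4 2/3 stops.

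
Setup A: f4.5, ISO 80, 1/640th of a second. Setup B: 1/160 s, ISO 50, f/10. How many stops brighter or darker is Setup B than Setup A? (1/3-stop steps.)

1 stop darker

Aperture: f/4.5 → f/5 → f/5.6 → f/6.3 → f/7.1 → f/8 → f/9 → f/10 — 2 1/3 stops stopped down (darker).
Shutter speed: 1/640 → 1/500 → 1/400 → 1/320 → 1/250 → 1/200 → 1/160 — 2 stops longer (brighter).
ISO: 80 → 64 → 50 — 2/3 stop lower (darker).
Net: −2 1/3 +2 −2/3 = −1 stop.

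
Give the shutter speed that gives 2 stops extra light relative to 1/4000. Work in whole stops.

1/1000s

Shutter speed: 1/4000 → 1/2000 → 1/1000 — 2 stops longer (brighter).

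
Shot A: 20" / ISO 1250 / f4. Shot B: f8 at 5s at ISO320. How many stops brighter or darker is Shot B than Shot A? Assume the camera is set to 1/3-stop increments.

6 stops darker

Aperture: f/4 → f/4.5 → f/5 → f/5.6 → f/6.3 → f/7.1 → f/8 — 2 stops narrower (darker).
Shutter speed: 20 → 15 → 13 → 10 → 8 → 6 → 5 — 2 stops shorter (darker).
ISO: 1250 → 1000 → 800 → 640 → 500 → 400 → 320 — 2 stops dropped (darker).
Net: −2 −2 −2 = −6 stops.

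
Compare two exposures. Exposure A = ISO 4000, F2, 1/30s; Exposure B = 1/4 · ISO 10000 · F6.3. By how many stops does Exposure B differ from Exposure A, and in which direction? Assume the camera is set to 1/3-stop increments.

Aperture: f/2 → f/2.2 → f/2.5 → f/2.8 → f/3.2 → f/3.5 → f/4 → f/4.5 → f/5 → f/5.6 → f/6.3 — 3 1/3 stops stopped down (darker).
Shutter speed: 1/30 → 1/25 → 1/20 → 1/15 → 1/13 → 1/10 → 1/8 → 1/6 → 1/5 → 1/4 — 3 stops slower (brighter).
ISO: 4000 → 5000 → 6400 → 8000 → 10000 — 1 1/3 stops raised (brighter).
Net: −3 1/3 +3 +1 1/3 = +1 stop.

1 stop brighter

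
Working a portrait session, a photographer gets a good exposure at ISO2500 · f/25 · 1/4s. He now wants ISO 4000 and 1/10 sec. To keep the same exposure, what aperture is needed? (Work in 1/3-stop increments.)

ISO: 2500 → 3200 → 4000 — 2/3 stop raised (brighter).
Shutter speed: 1/4 → 1/5 → 1/6 → 1/8 → 1/10 — 1 1/3 stops faster (darker).
Net change so far: 2/3 stop darker. Offset with the aperture: f/25 → f/22 → f/20.

f/20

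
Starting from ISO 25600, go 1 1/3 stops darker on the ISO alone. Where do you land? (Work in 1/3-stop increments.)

ISO: 25600 → 20000 → 16000 → 12800 → 10000 — 1 1/3 stops lower (darker).

ISO 10000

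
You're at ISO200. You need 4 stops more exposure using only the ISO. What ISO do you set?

ISO 3200

ISO: 200 → 400 → 800 → 1600 → 3200 — 4 stops higher (brighter).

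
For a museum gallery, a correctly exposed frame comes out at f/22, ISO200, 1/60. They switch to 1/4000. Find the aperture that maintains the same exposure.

f/2.8

Shutter speed: 1/60 → 1/125 → 1/250 → 1/500 → 1/1000 → 1/2000 → 1/4000 — 6 stops faster (darker).
Need 6 stops brighter from the aperture: f/22 → f/16 → f/11 → f/8 → f/5.6 → f/4 → f/2.8.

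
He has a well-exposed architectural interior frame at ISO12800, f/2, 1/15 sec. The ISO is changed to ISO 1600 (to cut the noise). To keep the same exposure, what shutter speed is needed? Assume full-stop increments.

1/2s

ISO: 12800 → 6400 → 3200 → 1600 — 3 stops lower (darker).
Need 3 stops brighter from the shutter speed: 1/15 → 1/8 → 1/4 → 1/2.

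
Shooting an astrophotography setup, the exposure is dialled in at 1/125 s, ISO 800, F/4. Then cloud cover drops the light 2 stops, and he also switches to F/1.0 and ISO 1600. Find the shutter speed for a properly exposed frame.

Scene light: 2 stops darker.
Aperture: f/4 → f/2.8 → f/2 → f/1.4 → f/1.0 — 4 stops larger aperture (brighter).
ISO: 800 → 1600 — 1 stop raised (brighter).
Net so far: 3 stops brighter. Shutter speed: 1/125 → 1/250 → 1/500 → 1/1000.

1/1000s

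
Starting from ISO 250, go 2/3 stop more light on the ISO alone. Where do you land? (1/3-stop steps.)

ISO 400

ISO: 250 → 320 → 400 — 2/3 stop higher (brighter).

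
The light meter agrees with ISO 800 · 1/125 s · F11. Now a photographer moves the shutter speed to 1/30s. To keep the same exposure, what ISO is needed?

ISO 200

Shutter speed: 1/125 → 1/60 → 1/30 — 2 stops longer (brighter).
Need 2 stops darker from the ISO: 800 → 400 → 200.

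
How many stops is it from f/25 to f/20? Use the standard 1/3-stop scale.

2/3 stop

f/25 → f/22 → f/20 — count the steps: 2 third-stops = 2/3 stop.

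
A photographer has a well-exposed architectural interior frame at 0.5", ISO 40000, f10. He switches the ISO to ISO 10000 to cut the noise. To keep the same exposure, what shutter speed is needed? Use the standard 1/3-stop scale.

ISO: 40000 → 32000 → 25600 → 20000 → 16000 → 12800 → 10000 — 2 stops dropped (darker).
Need 2 stops brighter from the shutter speed: 0.5 → 0.6 → 0.8 → 1 → 1.3 → 1.6 → 2.

2 s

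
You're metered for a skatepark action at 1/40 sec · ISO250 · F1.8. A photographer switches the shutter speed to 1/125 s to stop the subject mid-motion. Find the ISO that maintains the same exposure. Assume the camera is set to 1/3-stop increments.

Shutter speed: 1/40 → 1/50 → 1/60 → 1/80 → 1/100 → 1/125 — 1 2/3 stops shorter (darker).
Need 1 2/3 stops brighter from the ISO: 250 → 320 → 400 → 500 → 640 → 800.

ISO 800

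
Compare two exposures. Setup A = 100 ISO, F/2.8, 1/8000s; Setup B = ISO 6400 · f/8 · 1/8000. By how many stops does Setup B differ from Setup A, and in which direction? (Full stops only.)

3 stops brighter

Aperture: f/2.8 → f/4 → f/5.6 → f/8 — 3 stops stopped down (darker).
Shutter speed: unchanged.
ISO: 100 → 200 → 400 → 800 → 1600 → 3200 → 6400 — 6 stops raised (brighter).
Net: −3 +6 = +3 stops.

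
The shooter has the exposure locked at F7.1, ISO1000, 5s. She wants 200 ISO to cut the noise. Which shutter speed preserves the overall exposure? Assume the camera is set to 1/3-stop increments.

25 s

ISO: 1000 → 800 → 640 → 500 → 400 → 320 → 250 → 200 — 2 1/3 stops lower (darker).
Need 2 1/3 stops brighter from the shutter speed: 5 → 6 → 8 → 10 → 13 → 15 → 20 → 25.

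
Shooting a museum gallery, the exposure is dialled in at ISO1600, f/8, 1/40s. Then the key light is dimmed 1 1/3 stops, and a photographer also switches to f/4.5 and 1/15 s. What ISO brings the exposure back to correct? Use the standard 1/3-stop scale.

ISO 500

Scene light: 1 1/3 stops darker.
Aperture: f/8 → f/7.1 → f/6.3 → f/5.6 → f/5 → f/4.5 — 1 2/3 stops wider (brighter).
Shutter speed: 1/40 → 1/30 → 1/25 → 1/20 → 1/15 — 1 1/3 stops longer (brighter).
Net so far: 1 2/3 stops brighter. ISO: 1600 → 1250 → 1000 → 800 → 640 → 500.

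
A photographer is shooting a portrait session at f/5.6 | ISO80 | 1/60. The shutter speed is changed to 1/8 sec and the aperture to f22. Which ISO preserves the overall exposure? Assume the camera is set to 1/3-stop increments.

ISO 160

Shutter speed: 1/60 → 1/50 → 1/40 → 1/30 → 1/25 → 1/20 → 1/15 → 1/13 → 1/10 → 1/8 — 3 stops slower (brighter).
Aperture: f/5.6 → f/6.3 → f/7.1 → f/8 → f/9 → f/10 → f/11 → f/13 → f/14 → f/16 → f/18 → f/20 → f/22 — 4 stops narrower (darker).
Net change so far: 1 stop darker. Offset with the ISO: 80 → 100 → 125 → 160.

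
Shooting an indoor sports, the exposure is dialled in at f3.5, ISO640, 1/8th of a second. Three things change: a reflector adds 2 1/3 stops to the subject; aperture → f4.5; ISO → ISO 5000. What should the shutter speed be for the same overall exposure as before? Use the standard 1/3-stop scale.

1/200s

Scene light: 2 1/3 stops brighter.
Aperture: f/3.5 → f/4 → f/4.5 — 2/3 stop smaller aperture (darker).
ISO: 640 → 800 → 1000 → 1250 → 1600 → 2000 → 2500 → 3200 → 4000 → 5000 — 3 stops higher (brighter).
Net so far: 4 2/3 stops brighter. Shutter speed: 1/8 → 1/10 → 1/13 → 1/15 → 1/20 → 1/25 → 1/30 → 1/40 → 1/50 → 1/60 → 1/80 → 1/100 → 1/125 → 1/160 → 1/200.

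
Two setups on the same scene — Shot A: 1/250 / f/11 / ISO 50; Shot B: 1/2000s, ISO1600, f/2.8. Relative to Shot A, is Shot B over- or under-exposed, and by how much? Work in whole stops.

Aperture: f/11 → f/8 → f/5.6 → f/4 → f/2.8 — 4 stops opened up (brighter).
Shutter speed: 1/250 → 1/500 → 1/1000 → 1/2000 — 3 stops shorter (darker).
ISO: 50 → 100 → 200 → 400 → 800 → 1600 — 5 stops higher (brighter).
Net: +4 −3 +5 = +6 stops.

6 stops brighter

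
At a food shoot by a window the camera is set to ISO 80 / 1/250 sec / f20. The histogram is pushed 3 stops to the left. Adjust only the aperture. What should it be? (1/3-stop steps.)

Underexposed by 3 stops → need 3 stops brighter.
Aperture: f/20 → f/18 → f/16 → f/14 → f/13 → f/11 → f/10 → f/9 → f/8 → f/7.1.

f/7.1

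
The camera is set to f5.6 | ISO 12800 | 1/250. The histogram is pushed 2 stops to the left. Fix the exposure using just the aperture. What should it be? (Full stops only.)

Underexposed by 2 stops → need 2 stops brighter.
Aperture: f/5.6 → f/4 → f/2.8.

f/2.8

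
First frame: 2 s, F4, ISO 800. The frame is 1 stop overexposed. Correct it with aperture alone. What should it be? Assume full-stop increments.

f/5.6

Overexposed by 1 stop → need 1 stop darker.
Aperture: f/4 → f/5.6.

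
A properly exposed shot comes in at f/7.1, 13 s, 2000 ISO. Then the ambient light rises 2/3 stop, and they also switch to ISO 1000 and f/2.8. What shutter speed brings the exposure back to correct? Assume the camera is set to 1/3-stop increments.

2.5 s

Scene light: 2/3 stop brighter.
ISO: 2000 → 1600 → 1250 → 1000 — 1 stop dropped (darker).
Aperture: f/7.1 → f/6.3 → f/5.6 → f/5 → f/4.5 → f/4 → f/3.5 → f/3.2 → f/2.8 — 2 2/3 stops larger aperture (brighter).
Net so far: 2 1/3 stops brighter. Shutter speed: 13 → 10 → 8 → 6 → 5 → 4 → 3.2 → 2.5.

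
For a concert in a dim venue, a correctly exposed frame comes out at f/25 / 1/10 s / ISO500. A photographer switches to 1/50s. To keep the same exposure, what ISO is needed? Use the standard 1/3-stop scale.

ISO 2500

Shutter speed: 1/10 → 1/13 → 1/15 → 1/20 → 1/25 → 1/30 → 1/40 → 1/50 — 2 1/3 stops faster (darker).
Need 2 1/3 stops brighter from the ISO: 500 → 640 → 800 → 1000 → 1250 → 1600 → 2000 → 2500.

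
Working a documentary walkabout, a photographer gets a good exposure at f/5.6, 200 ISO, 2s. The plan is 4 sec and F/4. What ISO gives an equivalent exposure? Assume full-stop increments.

Shutter speed: 2 → 4 — 1 stop longer (brighter).
Aperture: f/5.6 → f/4 — 1 stop larger aperture (brighter).
Net change so far: 2 stops brighter. Offset with the ISO: 200 → 100 → 50.

ISO 50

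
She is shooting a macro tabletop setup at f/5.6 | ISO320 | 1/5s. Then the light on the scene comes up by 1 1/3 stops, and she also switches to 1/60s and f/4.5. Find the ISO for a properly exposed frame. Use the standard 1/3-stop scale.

Scene light: 1 1/3 stops brighter.
Shutter speed: 1/5 → 1/6 → 1/8 → 1/10 → 1/13 → 1/15 → 1/20 → 1/25 → 1/30 → 1/40 → 1/50 → 1/60 — 3 2/3 stops faster (darker).
Aperture: f/5.6 → f/5 → f/4.5 — 2/3 stop larger aperture (brighter).
Net so far: 1 2/3 stops darker. ISO: 320 → 400 → 500 → 640 → 800 → 1000.

ISO 1000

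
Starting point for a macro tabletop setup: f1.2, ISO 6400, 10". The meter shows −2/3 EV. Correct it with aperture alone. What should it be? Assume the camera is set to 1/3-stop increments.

f/1.0

Underexposed by 2/3 stop → need 2/3 stop brighter.
Aperture: f/1.2 → f/1.1 → f/1.0.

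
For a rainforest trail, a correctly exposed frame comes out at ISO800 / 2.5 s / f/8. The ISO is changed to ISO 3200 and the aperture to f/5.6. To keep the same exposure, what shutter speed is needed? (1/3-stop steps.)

0.3 s

ISO: 800 → 1000 → 1250 → 1600 → 2000 → 2500 → 3200 — 2 stops higher (brighter).
Aperture: f/8 → f/7.1 → f/6.3 → f/5.6 — 1 stop larger aperture (brighter).
Net change so far: 3 stops brighter. Offset with the shutter speed: 2.5 → 2 → 1.6 → 1.3 → 1 → 0.8 → 0.6 → 0.5 → 0.4 → 0.3.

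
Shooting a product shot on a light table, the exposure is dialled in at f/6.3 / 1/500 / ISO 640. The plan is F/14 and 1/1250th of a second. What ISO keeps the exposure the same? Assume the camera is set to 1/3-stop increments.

Aperture: f/6.3 → f/7.1 → f/8 → f/9 → f/10 → f/11 → f/13 → f/14 — 2 1/3 stops smaller aperture (darker).
Shutter speed: 1/500 → 1/640 → 1/800 → 1/1000 → 1/1250 — 1 1/3 stops shorter (darker).
Net change so far: 3 2/3 stops darker. Offset with the ISO: 640 → 800 → 1000 → 1250 → 1600 → 2000 → 2500 → 3200 → 4000 → 5000 → 6400 → 8000.

ISO 8000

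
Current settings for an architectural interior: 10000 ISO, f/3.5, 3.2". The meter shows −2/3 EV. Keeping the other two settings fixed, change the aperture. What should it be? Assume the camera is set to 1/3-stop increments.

Underexposed by 2/3 stop → need 2/3 stop brighter.
Aperture: f/3.5 → f/3.2 → f/2.8.

f/2.8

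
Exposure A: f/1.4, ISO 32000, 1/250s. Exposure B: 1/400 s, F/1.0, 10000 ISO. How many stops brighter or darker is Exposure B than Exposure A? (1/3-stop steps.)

1 1/3 stops darker

Aperture: f/1.4 → f/1.2 → f/1.1 → f/1.0 — 1 stop wider (brighter).
Shutter speed: 1/250 → 1/320 → 1/400 — 2/3 stop shorter (darker).
ISO: 32000 → 25600 → 20000 → 16000 → 12800 → 10000 — 1 2/3 stops dropped (darker).
Net: +1 −2/3 −1 2/3 = −1 1/3 stops.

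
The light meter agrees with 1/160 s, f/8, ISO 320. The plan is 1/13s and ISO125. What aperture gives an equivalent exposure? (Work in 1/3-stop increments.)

f/18

Shutter speed: 1/160 → 1/125 → 1/100 → 1/80 → 1/60 → 1/50 → 1/40 → 1/30 → 1/25 → 1/20 → 1/15 → 1/13 — 3 2/3 stops longer (brighter).
ISO: 320 → 250 → 200 → 160 → 125 — 1 1/3 stops lower (darker).
Net change so far: 2 1/3 stops brighter. Offset with the aperture: f/8 → f/9 → f/10 → f/11 → f/13 → f/14 → f/16 → f/18.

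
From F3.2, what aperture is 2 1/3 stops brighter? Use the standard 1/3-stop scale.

Aperture: f/3.2 → f/2.8 → f/2.5 → f/2.2 → f/2 → f/1.8 → f/1.6 → f/1.4 — 2 1/3 stops wider (brighter).

f/1.4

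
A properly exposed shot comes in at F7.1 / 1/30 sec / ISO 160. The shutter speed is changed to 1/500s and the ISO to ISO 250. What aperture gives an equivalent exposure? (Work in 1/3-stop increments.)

f/2.2

Shutter speed: 1/30 → 1/40 → 1/50 → 1/60 → 1/80 → 1/100 → 1/125 → 1/160 → 1/200 → 1/250 → 1/320 → 1/400 → 1/500 — 4 stops faster (darker).
ISO: 160 → 200 → 250 — 2/3 stop higher (brighter).
Net change so far: 3 1/3 stops darker. Offset with the aperture: f/7.1 → f/6.3 → f/5.6 → f/5 → f/4.5 → f/4 → f/3.5 → f/3.2 → f/2.8 → f/2.5 → f/2.2.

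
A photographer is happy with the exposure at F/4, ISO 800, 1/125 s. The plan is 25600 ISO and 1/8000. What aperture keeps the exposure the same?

f/2.8

ISO: 800 → 1600 → 3200 → 6400 → 12800 → 25600 — 5 stops raised (brighter).
Shutter speed: 1/125 → 1/250 → 1/500 → 1/1000 → 1/2000 → 1/4000 → 1/8000 — 6 stops shorter (darker).
Net change so far: 1 stop darker. Offset with the aperture: f/4 → f/2.8.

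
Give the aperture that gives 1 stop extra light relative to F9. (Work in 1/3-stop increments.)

Aperture: f/9 → f/8 → f/7.1 → f/6.3 — 1 stop larger aperture (brighter).

f/6.3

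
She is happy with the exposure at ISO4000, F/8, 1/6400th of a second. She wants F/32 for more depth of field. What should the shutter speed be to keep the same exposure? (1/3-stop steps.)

1/400s

Aperture: f/8 → f/9 → f/10 → f/11 → f/13 → f/14 → f/16 → f/18 → f/20 → f/22 → f/25 → f/29 → f/32 — 4 stops stopped down (darker).
Need 4 stops brighter from the shutter speed: 1/6400 → 1/5000 → 1/4000 → 1/3200 → 1/2500 → 1/2000 → 1/1600 → 1/1250 → 1/1000 → 1/800 → 1/640 → 1/500 → 1/400.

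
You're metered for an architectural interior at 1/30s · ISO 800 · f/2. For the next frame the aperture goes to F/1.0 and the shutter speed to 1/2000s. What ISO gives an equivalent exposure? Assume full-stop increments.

Aperture: f/2 → f/1.4 → f/1.0 — 2 stops opened up (brighter).
Shutter speed: 1/30 → 1/60 → 1/125 → 1/250 → 1/500 → 1/1000 → 1/2000 — 6 stops shorter (darker).
Net change so far: 4 stops darker. Offset with the ISO: 800 → 1600 → 3200 → 6400 → 12800.

ISO 12800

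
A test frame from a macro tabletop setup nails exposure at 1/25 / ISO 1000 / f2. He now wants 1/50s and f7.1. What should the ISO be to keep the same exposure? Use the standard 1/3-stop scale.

ISO 25600

Shutter speed: 1/25 → 1/30 → 1/40 → 1/50 — 1 stop faster (darker).
Aperture: f/2 → f/2.2 → f/2.5 → f/2.8 → f/3.2 → f/3.5 → f/4 → f/4.5 → f/5 → f/5.6 → f/6.3 → f/7.1 — 3 2/3 stops smaller aperture (darker).
Net change so far: 4 2/3 stops darker. Offset with the ISO: 1000 → 1250 → 1600 → 2000 → 2500 → 3200 → 4000 → 5000 → 6400 → 8000 → 10000 → 12800 → 16000 → 20000 → 25600.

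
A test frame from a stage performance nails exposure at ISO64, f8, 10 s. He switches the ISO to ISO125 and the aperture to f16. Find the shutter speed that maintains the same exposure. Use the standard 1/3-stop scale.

ISO: 64 → 80 → 100 → 125 — 1 stop raised (brighter).
Aperture: f/8 → f/9 → f/10 → f/11 → f/13 → f/14 → f/16 — 2 stops stopped down (darker).
Net change so far: 1 stop darker. Offset with the shutter speed: 10 → 13 → 15 → 20.

20 s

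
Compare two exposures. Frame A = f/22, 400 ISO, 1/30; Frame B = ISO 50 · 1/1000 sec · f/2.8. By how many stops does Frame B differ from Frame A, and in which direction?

2 stops darker

Aperture: f/22 → f/16 → f/11 → f/8 → f/5.6 → f/4 → f/2.8 — 6 stops larger aperture (brighter).
Shutter speed: 1/30 → 1/60 → 1/125 → 1/250 → 1/500 → 1/1000 — 5 stops shorter (darker).
ISO: 400 → 200 → 100 → 50 — 3 stops dropped (darker).
Net: +6 −5 −3 = −2 stops.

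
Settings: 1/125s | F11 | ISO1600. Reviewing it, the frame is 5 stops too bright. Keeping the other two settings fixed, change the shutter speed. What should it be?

1/4000s

Overexposed by 5 stops → need 5 stops darker.
Shutter speed: 1/125 → 1/250 → 1/500 → 1/1000 → 1/2000 → 1/4000.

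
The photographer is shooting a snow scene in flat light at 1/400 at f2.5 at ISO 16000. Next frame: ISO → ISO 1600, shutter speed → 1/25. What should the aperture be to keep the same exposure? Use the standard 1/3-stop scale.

f/3.2

ISO: 16000 → 12800 → 10000 → 8000 → 6400 → 5000 → 4000 → 3200 → 2500 → 2000 → 1600 — 3 1/3 stops dropped (darker).
Shutter speed: 1/400 → 1/320 → 1/250 → 1/200 → 1/160 → 1/125 → 1/100 → 1/80 → 1/60 → 1/50 → 1/40 → 1/30 → 1/25 — 4 stops longer (brighter).
Net change so far: 2/3 stop brighter. Offset with the aperture: f/2.5 → f/2.8 → f/3.2.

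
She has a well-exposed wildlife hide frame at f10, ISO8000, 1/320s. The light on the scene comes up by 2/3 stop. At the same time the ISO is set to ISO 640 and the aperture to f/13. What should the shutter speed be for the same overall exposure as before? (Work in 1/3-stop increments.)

1/25s

Scene light: 2/3 stop brighter.
ISO: 8000 → 6400 → 5000 → 4000 → 3200 → 2500 → 2000 → 1600 → 1250 → 1000 → 800 → 640 — 3 2/3 stops lower (darker).
Aperture: f/10 → f/11 → f/13 — 2/3 stop narrower (darker).
Net so far: 3 2/3 stops darker. Shutter speed: 1/320 → 1/250 → 1/200 → 1/160 → 1/125 → 1/100 → 1/80 → 1/60 → 1/50 → 1/40 → 1/30 → 1/25.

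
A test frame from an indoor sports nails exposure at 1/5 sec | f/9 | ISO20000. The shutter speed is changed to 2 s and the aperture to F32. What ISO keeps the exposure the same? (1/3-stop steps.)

Shutter speed: 1/5 → 1/4 → 0.3 → 0.4 → 0.5 → 0.6 → 0.8 → 1 → 1.3 → 1.6 → 2 — 3 1/3 stops longer (brighter).
Aperture: f/9 → f/10 → f/11 → f/13 → f/14 → f/16 → f/18 → f/20 → f/22 → f/25 → f/29 → f/32 — 3 2/3 stops narrower (darker).
Net change so far: 1/3 stop darker. Offset with the ISO: 20000 → 25600.

ISO 25600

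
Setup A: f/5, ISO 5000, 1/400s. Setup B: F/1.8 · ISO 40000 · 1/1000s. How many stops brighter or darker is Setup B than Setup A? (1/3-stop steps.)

4 2/3 stops brighter

Aperture: f/5 → f/4.5 → f/4 → f/3.5 → f/3.2 → f/2.8 → f/2.5 → f/2.2 → f/2 → f/1.8 — 3 stops opened up (brighter).
Shutter speed: 1/400 → 1/500 → 1/640 → 1/800 → 1/1000 — 1 1/3 stops shorter (darker).
ISO: 5000 → 6400 → 8000 → 10000 → 12800 → 16000 → 20000 → 25600 → 32000 → 40000 — 3 stops higher (brighter).
Net: +3 −1 1/3 +3 = +4 2/3 stops.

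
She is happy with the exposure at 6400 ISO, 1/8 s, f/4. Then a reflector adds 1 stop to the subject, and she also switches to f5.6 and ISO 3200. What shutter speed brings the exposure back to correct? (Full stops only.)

1/4s

Scene light: 1 stop brighter.
Aperture: f/4 → f/5.6 — 1 stop stopped down (darker).
ISO: 6400 → 3200 — 1 stop dropped (darker).
Net so far: 1 stop darker. Shutter speed: 1/8 → 1/4.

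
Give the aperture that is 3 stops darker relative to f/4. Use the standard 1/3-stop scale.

f/11

Aperture: f/4 → f/4.5 → f/5 → f/5.6 → f/6.3 → f/7.1 → f/8 → f/9 → f/10 → f/11 — 3 stops smaller aperture (darker).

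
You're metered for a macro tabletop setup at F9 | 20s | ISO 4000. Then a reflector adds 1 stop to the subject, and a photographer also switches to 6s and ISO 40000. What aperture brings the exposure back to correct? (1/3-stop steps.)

Scene light: 1 stop brighter.
Shutter speed: 20 → 15 → 13 → 10 → 8 → 6 — 1 2/3 stops faster (darker).
ISO: 4000 → 5000 → 6400 → 8000 → 10000 → 12800 → 16000 → 20000 → 25600 → 32000 → 40000 — 3 1/3 stops raised (brighter).
Net so far: 2 2/3 stops brighter. Aperture: f/9 → f/10 → f/11 → f/13 → f/14 → f/16 → f/18 → f/20 → f/22.

f/22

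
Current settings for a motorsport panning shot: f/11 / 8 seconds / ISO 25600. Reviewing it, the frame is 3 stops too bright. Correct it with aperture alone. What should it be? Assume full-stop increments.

Overexposed by 3 stops → need 3 stops darker.
Aperture: f/11 → f/16 → f/22 → f/32.

f/32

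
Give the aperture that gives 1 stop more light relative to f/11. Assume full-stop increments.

Aperture: f/11 → f/8 — 1 stop wider (brighter).

f/8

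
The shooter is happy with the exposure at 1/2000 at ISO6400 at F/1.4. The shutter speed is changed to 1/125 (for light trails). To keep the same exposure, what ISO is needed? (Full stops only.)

ISO 400

Shutter speed: 1/2000 → 1/1000 → 1/500 → 1/250 → 1/125 — 4 stops slower (brighter).
Need 4 stops darker from the ISO: 6400 → 3200 → 1600 → 800 → 400.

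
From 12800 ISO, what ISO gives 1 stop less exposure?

ISO: 12800 → 6400 — 1 stop dropped (darker).

ISO 6400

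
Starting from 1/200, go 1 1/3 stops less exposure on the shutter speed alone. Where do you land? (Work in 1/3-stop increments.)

1/500s

Shutter speed: 1/200 → 1/250 → 1/320 → 1/400 → 1/500 — 1 1/3 stops shorter (darker).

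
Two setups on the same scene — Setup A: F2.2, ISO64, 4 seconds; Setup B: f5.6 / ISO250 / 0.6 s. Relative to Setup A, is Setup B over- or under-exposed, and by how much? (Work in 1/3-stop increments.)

Aperture: f/2.2 → f/2.5 → f/2.8 → f/3.2 → f/3.5 → f/4 → f/4.5 → f/5 → f/5.6 — 2 2/3 stops narrower (darker).
Shutter speed: 4 → 3.2 → 2.5 → 2 → 1.6 → 1.3 → 1 → 0.8 → 0.6 — 2 2/3 stops shorter (darker).
ISO: 64 → 80 → 100 → 125 → 160 → 200 → 250 — 2 stops higher (brighter).
Net: −2 2/3 −2 2/3 +2 = −3 1/3 stops.

3 1/3 stops darker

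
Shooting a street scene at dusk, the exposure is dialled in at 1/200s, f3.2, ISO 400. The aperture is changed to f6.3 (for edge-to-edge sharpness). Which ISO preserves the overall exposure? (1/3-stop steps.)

ISO 1600

Aperture: f/3.2 → f/3.5 → f/4 → f/4.5 → f/5 → f/5.6 → f/6.3 — 2 stops smaller aperture (darker).
Need 2 stops brighter from the ISO: 400 → 500 → 640 → 800 → 1000 → 1250 → 1600.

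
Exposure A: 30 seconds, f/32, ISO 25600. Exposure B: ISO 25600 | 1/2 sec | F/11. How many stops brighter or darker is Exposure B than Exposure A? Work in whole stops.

Aperture: f/32 → f/22 → f/16 → f/11 — 3 stops opened up (brighter).
Shutter speed: 30 → 15 → 8 → 4 → 2 → 1 → 1/2 — 6 stops faster (darker).
ISO: unchanged.
Net: +3 −6 = −3 stops.

3 stops darker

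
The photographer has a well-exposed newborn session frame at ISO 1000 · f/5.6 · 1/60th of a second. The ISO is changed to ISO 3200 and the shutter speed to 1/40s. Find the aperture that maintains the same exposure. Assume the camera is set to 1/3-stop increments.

f/13

ISO: 1000 → 1250 → 1600 → 2000 → 2500 → 3200 — 1 2/3 stops raised (brighter).
Shutter speed: 1/60 → 1/50 → 1/40 — 2/3 stop longer (brighter).
Net change so far: 2 1/3 stops brighter. Offset with the aperture: f/5.6 → f/6.3 → f/7.1 → f/8 → f/9 → f/10 → f/11 → f/13.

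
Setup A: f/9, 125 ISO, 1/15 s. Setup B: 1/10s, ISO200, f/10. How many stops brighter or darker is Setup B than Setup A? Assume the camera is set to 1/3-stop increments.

Aperture: f/9 → f/10 — 1/3 stop smaller aperture (darker).
Shutter speed: 1/15 → 1/13 → 1/10 — 2/3 stop longer (brighter).
ISO: 125 → 160 → 200 — 2/3 stop raised (brighter).
Net: −1/3 +2/3 +2/3 = +1 stop.

1 stop brighter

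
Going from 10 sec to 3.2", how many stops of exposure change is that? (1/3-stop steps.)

1 2/3 stops

10 → 8 → 6 → 5 → 4 → 3.2 — count the steps: 5 third-stops = 1 2/3 stops.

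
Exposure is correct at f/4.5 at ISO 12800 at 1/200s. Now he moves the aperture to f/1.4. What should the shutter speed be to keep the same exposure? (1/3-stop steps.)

1/2000s

Aperture: f/4.5 → f/4 → f/3.5 → f/3.2 → f/2.8 → f/2.5 → f/2.2 → f/2 → f/1.8 → f/1.6 → f/1.4 — 3 1/3 stops larger aperture (brighter).
Need 3 1/3 stops darker from the shutter speed: 1/200 → 1/250 → 1/320 → 1/400 → 1/500 → 1/640 → 1/800 → 1/1000 → 1/1250 → 1/1600 → 1/2000.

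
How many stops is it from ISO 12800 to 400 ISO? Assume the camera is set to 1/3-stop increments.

5 stops

12800 → 10000 → 8000 → 6400 → 5000 → 4000 → 3200 → 2500 → 2000 → 1600 → 1250 → 1000 → 800 → 640 → 500 → 400 — count the steps: 15 third-stops = 5 stops.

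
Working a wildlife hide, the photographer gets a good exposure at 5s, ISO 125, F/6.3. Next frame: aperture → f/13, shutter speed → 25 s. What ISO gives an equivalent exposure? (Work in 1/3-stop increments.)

Aperture: f/6.3 → f/7.1 → f/8 → f/9 → f/10 → f/11 → f/13 — 2 stops stopped down (darker).
Shutter speed: 5 → 6 → 8 → 10 → 13 → 15 → 20 → 25 — 2 1/3 stops slower (brighter).
Net change so far: 1/3 stop brighter. Offset with the ISO: 125 → 100.

ISO 100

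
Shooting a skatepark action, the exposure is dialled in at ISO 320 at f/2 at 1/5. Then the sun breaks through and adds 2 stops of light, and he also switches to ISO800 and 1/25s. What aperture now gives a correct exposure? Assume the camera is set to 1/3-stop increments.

Scene light: 2 stops brighter.
ISO: 320 → 400 → 500 → 640 → 800 — 1 1/3 stops higher (brighter).
Shutter speed: 1/5 → 1/6 → 1/8 → 1/10 → 1/13 → 1/15 → 1/20 → 1/25 — 2 1/3 stops faster (darker).
Net so far: 1 stop brighter. Aperture: f/2 → f/2.2 → f/2.5 → f/2.8.

f/2.8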